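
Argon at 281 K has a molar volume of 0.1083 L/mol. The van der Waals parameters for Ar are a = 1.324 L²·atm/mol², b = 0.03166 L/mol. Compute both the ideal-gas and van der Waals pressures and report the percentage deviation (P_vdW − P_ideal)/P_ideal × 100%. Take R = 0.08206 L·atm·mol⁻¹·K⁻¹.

-11.71 %

Ideal: P_ideal = RT/V_m = (0.08206)(281)/0.1083 = 212.917 atm
vdW: P = RT/(V_m − b) − a/V_m² = 23.0589/0.0766400 − 1.324/0.0117289 = 300.873 − 112.884 = 187.989 atm
% deviation = (187.989 − 212.917)/212.917 × 100% = -11.71%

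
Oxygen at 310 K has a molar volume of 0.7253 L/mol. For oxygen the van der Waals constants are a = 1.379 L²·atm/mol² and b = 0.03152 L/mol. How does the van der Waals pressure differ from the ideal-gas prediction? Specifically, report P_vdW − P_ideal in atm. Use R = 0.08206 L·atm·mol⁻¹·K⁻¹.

ΔP ≈ -1.028 atm

Ideal: P_ideal = RT/V_m = (0.08206)(310)/0.7253 = 35.0732 atm
vdW: P = RT/(V_m − b) − a/V_m² = 25.4386/0.693780 − 1.379/0.526060 = 36.6667 − 2.62137 = 34.0453 atm
ΔP = 34.0453 − 35.0732 = -1.028 atm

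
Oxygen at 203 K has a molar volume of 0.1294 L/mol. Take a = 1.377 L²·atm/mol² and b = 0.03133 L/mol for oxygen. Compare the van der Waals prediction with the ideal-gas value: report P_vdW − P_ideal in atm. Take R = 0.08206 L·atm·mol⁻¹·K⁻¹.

ΔP ≈ -41.11 atm

Ideal: P_ideal = RT/V_m = (0.08206)(203)/0.1294 = 128.734 atm
vdW: P = RT/(V_m − b) − a/V_m² = 16.6582/0.0980700 − 1.377/0.0167444 = 169.860 − 82.2364 = 87.624 atm
ΔP = 87.624 − 128.734 = -41.11 atm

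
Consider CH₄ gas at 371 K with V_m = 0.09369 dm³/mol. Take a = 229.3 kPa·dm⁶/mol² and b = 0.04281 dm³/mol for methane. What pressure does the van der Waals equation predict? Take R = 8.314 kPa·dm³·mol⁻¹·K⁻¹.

P = RT/(V_m − b) − a/V_m²
RT/(V_m − b) = (8.314)(371)/(0.09369 − 0.04281) = 3084.5/0.050880 = 60623 kPa
a/V_m² = 229.3/(0.09369)² = 26123 kPa
P = 60623 − 26123 = 34500 kPa

P ≈ 34500 kPa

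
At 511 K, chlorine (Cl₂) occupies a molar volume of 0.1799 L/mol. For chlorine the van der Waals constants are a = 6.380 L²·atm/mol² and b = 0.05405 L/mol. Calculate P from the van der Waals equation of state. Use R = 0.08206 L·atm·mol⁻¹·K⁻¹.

P = RT/(V_m − b) − a/V_m²
RT/(V_m − b) = (0.08206)(511)/(0.1799 − 0.05405) = 41.933/0.12585 = 333.20 atm
a/V_m² = 6.380/(0.1799)² = 197.13 atm
P = 333.20 − 197.13 = 136.1 atm

P ≈ 136.1 atm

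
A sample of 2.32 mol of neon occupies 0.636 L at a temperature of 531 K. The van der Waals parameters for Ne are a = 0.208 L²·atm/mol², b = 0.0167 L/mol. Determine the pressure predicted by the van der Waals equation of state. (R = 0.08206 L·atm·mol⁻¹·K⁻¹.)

P = nRT/(V − nb) − a n²/V²
nRT/(V − nb) = (2.32)(0.08206)(531)/(0.636 − 2.32×0.0167) = 101.09/0.59726 = 169.26 atm
a n²/V² = (0.208)(2.32)²/(0.636)² = 2.7677 atm
P = 169.26 − 2.7677 = 166.5 atm

P ≈ 166.5 atm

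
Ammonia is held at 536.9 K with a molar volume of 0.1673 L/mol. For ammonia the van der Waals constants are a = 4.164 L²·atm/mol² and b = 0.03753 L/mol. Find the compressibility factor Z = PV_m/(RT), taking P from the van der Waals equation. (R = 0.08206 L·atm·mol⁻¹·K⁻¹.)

P = RT/(V_m − b) − a/V_m² = (0.08206)(536.9)/(0.1673 − 0.03753) − 4.164/(0.1673)²
  = 44.058/0.12977 − 148.77 = 339.51 − 148.77 = 190.74 atm
Z = PV_m/(RT) = (190.74)(0.1673)/((0.08206)(536.9)) = 31.911/44.058 = 0.7243

Z ≈ 0.7243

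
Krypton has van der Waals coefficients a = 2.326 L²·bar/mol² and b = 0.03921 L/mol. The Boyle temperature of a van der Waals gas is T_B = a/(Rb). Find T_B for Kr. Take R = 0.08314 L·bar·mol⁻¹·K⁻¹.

T_B ≈ 713.5 K

For a van der Waals gas the second virial coefficient B₂ = b − a/(RT) vanishes at T_B = a/(Rb).
T_B = 2.326/(0.08314×0.03921) = 2.326/0.0032599 = 713.5 K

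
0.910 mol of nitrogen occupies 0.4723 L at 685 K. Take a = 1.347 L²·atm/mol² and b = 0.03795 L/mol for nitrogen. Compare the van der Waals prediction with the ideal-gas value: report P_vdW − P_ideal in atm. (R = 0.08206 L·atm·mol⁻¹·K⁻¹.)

ΔP ≈ 3.54 atm

Ideal: P_ideal = nRT/V = (0.910)(0.08206)(685)/0.4723 = 108.304 atm
vdW: P = nRT/(V − nb) − a n²/V² = 51.1521/0.437766 − 1.11545/0.223067 = 116.848 − 5.00052 = 111.847 atm
ΔP = 111.847 − 108.304 = 3.54 atm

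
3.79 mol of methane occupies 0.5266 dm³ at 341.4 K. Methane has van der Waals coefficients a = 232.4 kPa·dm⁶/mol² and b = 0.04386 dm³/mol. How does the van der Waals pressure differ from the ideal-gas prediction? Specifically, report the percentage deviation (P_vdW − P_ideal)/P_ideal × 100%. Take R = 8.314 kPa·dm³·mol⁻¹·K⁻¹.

Ideal: P_ideal = nRT/V = (3.79)(8.314)(341.4)/0.5266 = 20428.3 kPa
vdW: P = nRT/(V − nb) − a n²/V² = 10757.5/0.360371 − 3338.22/0.277308 = 29851.2 − 12038.0 = 17813.2 kPa
% deviation = (17813.2 − 20428.3)/20428.3 × 100% = -12.80%

-12.80 %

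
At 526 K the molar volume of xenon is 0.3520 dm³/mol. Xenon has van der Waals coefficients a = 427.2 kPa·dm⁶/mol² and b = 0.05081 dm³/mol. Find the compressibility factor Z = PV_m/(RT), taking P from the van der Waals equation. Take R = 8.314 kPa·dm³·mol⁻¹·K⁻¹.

P = RT/(V_m − b) − a/V_m² = (8.314)(526)/(0.3520 − 0.05081) − 427.2/(0.3520)²
  = 4373.2/0.30119 − 3447.8 = 14520 − 3447.8 = 11072 kPa
Z = PV_m/(RT) = (11072)(0.3520)/((8.314)(526)) = 3897.3/4373.2 = 0.8912

Z ≈ 0.8912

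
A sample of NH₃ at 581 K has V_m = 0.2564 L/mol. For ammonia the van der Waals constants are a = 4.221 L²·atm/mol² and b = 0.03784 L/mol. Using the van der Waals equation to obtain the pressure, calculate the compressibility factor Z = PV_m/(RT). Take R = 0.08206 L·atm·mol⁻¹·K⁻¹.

P = RT/(V_m − b) − a/V_m² = (0.08206)(581)/(0.2564 − 0.03784) − 4.221/(0.2564)²
  = 47.677/0.21856 − 64.207 = 218.14 − 64.207 = 153.93 atm
Z = PV_m/(RT) = (153.93)(0.2564)/((0.08206)(581)) = 39.468/47.677 = 0.8278

Z ≈ 0.8278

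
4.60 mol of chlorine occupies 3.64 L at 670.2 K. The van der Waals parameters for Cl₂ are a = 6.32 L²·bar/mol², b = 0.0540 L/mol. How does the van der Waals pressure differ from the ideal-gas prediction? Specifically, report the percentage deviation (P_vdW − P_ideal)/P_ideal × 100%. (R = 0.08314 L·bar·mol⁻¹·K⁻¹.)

-7.01 %

Ideal: P_ideal = nRT/V = (4.60)(0.08314)(670.2)/3.64 = 70.4159 bar
vdW: P = nRT/(V − nb) − a n²/V² = 256.314/3.39160 − 133.731/13.2496 = 75.5732 − 10.0932 = 65.4800 bar
% deviation = (65.4800 − 70.4159)/70.4159 × 100% = -7.01%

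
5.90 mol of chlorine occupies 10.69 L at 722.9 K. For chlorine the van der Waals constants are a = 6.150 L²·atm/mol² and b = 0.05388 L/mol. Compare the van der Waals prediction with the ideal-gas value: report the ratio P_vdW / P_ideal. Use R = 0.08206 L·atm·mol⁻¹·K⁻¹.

Ideal: P_ideal = nRT/V = (5.90)(0.08206)(722.9)/10.69 = 32.7404 atm
vdW: P = nRT/(V − nb) − a n²/V² = 349.995/10.3721 − 214.082/114.276 = 33.7439 − 1.87338 = 31.8705 atm
Ratio = 31.8705/32.7404 = 0.9734

P_vdW / P_ideal ≈ 0.9734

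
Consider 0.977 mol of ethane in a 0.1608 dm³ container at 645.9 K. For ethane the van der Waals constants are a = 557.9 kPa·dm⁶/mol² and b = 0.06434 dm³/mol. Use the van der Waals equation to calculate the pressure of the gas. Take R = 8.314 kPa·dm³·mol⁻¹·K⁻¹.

P = nRT/(V − nb) − a n²/V²
nRT/(V − nb) = (0.977)(8.314)(645.9)/(0.1608 − 0.977×0.06434) = 5246.5/0.097940 = 53569 kPa
a n²/V² = (557.9)(0.977)²/(0.1608)² = 20596 kPa
P = 53569 − 20596 = 32973 kPa

P ≈ 32973 kPa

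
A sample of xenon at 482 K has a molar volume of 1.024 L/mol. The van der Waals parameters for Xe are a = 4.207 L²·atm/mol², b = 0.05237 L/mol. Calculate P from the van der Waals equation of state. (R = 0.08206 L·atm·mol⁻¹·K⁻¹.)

P ≈ 36.70 atm

P = RT/(V_m − b) − a/V_m²
RT/(V_m − b) = (0.08206)(482)/(1.024 − 0.05237) = 39.553/0.97163 = 40.708 atm
a/V_m² = 4.207/(1.024)² = 4.0121 atm
P = 40.708 − 4.0121 = 36.70 atm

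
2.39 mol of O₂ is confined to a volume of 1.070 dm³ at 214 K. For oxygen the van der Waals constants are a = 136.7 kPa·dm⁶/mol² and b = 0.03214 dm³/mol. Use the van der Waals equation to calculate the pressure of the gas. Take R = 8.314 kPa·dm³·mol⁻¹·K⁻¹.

P = nRT/(V − nb) − a n²/V²
nRT/(V − nb) = (2.39)(8.314)(214)/(1.070 − 2.39×0.03214) = 4252.3/0.99319 = 4281.5 kPa
a n²/V² = (136.7)(2.39)²/(1.070)² = 682.02 kPa
P = 4281.5 − 682.02 = 3599 kPa

P ≈ 3599 kPa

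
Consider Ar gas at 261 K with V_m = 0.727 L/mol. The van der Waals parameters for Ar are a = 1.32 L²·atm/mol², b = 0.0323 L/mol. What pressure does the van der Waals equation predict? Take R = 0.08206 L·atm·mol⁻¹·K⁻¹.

P ≈ 28.33 atm

P = RT/(V_m − b) − a/V_m²
RT/(V_m − b) = (0.08206)(261)/(0.727 − 0.0323) = 21.418/0.69470 = 30.831 atm
a/V_m² = 1.32/(0.727)² = 2.4975 atm
P = 30.831 − 2.4975 = 28.33 atm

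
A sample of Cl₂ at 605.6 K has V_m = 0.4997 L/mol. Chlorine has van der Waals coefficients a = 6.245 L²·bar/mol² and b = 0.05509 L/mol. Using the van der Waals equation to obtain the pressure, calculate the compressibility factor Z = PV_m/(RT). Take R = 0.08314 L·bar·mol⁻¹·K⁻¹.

Z ≈ 0.8757

P = RT/(V_m − b) − a/V_m² = (0.08314)(605.6)/(0.4997 − 0.05509) − 6.245/(0.4997)²
  = 50.350/0.44461 − 25.010 = 113.25 − 25.010 = 88.24 bar
Z = PV_m/(RT) = (88.24)(0.4997)/((0.08314)(605.6)) = 44.094/50.350 = 0.8757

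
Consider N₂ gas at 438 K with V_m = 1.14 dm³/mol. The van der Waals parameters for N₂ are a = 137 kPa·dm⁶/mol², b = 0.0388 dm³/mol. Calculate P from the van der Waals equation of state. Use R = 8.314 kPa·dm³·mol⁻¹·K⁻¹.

P ≈ 3201 kPa

P = RT/(V_m − b) − a/V_m²
RT/(V_m − b) = (8.314)(438)/(1.14 − 0.0388) = 3641.5/1.1012 = 3306.8 kPa
a/V_m² = 137/(1.14)² = 105.42 kPa
P = 3306.8 − 105.42 = 3201 kPa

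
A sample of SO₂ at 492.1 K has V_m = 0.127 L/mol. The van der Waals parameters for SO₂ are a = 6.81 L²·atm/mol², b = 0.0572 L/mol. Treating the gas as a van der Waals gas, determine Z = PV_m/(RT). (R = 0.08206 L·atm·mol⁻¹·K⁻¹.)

Z ≈ 0.4916

P = RT/(V_m − b) − a/V_m² = (0.08206)(492.1)/(0.127 − 0.0572) − 6.81/(0.127)²
  = 40.382/0.069800 − 422.22 = 578.54 − 422.22 = 156.32 atm
Z = PV_m/(RT) = (156.32)(0.127)/((0.08206)(492.1)) = 19.853/40.382 = 0.4916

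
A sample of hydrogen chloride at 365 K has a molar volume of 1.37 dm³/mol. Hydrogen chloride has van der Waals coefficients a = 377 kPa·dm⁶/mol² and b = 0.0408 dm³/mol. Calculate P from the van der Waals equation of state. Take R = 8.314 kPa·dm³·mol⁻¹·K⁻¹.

P ≈ 2082 kPa

P = RT/(V_m − b) − a/V_m²
RT/(V_m − b) = (8.314)(365)/(1.37 − 0.0408) = 3034.6/1.3292 = 2283.0 kPa
a/V_m² = 377/(1.37)² = 200.86 kPa
P = 2283.0 − 200.86 = 2082 kPa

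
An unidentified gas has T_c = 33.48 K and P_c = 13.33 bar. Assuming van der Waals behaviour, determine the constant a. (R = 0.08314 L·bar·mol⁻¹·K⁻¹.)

From T_c = 8a/(27Rb) and P_c = a/(27b²): a = 27 R² T_c²/(64 P_c).
a = 27×(0.08314)²×(33.48)²/(64×13.33) = 209.20/853.12 = 0.2452 L²·bar/mol²

a ≈ 0.2452 L²·bar/mol²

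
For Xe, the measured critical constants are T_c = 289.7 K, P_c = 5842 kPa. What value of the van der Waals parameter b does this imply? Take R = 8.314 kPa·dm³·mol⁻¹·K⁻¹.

From T_c = 8a/(27Rb) and P_c = a/(27b²): b = R T_c/(8 P_c).
b = (8.314)(289.7)/(8×5842) = 2408.6/46736 = 0.05154 dm³/mol

b ≈ 0.05154 dm³/mol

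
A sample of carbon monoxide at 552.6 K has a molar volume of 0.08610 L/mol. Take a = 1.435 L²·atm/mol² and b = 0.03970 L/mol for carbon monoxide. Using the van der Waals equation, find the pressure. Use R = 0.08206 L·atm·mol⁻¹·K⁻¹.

P ≈ 783.7 atm

P = RT/(V_m − b) − a/V_m²
RT/(V_m − b) = (0.08206)(552.6)/(0.08610 − 0.03970) = 45.346/0.046400 = 977.28 atm
a/V_m² = 1.435/(0.08610)² = 193.57 atm
P = 977.28 − 193.57 = 783.7 atm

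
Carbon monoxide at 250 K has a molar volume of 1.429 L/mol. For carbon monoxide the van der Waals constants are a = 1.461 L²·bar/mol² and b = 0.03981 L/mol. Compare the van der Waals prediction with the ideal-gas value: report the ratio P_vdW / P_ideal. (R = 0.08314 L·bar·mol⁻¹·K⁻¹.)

Ideal: P_ideal = RT/V_m = (0.08314)(250)/1.429 = 14.5451 bar
vdW: P = RT/(V_m − b) − a/V_m² = 20.7850/1.38919 − 1.461/2.04204 = 14.9620 − 0.715461 = 14.2465 bar
Ratio = 14.2465/14.5451 = 0.9795

P_vdW / P_ideal ≈ 0.9795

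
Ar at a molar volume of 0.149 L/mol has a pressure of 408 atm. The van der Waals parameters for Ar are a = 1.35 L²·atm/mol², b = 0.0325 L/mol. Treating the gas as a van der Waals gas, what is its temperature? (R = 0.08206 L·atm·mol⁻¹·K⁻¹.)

T ≈ 665.6 K

T = (P + a/V_m²)(V_m − b)/R
P + a/V_m² = 408 + 1.35/(0.149)² = 468.81 atm
V_m − b = 0.149 − 0.0325 = 0.11650 L/mol
T = (468.81)(0.11650)/0.08206 = 665.6 K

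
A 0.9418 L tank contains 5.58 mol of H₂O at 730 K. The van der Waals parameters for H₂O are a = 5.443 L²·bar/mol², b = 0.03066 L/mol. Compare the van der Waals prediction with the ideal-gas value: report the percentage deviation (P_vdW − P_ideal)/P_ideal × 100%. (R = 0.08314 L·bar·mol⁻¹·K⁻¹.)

-30.94 %

Ideal: P_ideal = nRT/V = (5.58)(0.08314)(730)/0.9418 = 359.591 bar
vdW: P = nRT/(V − nb) − a n²/V² = 338.662/0.770717 − 169.475/0.886987 = 439.412 − 191.068 = 248.344 bar
% deviation = (248.344 − 359.591)/359.591 × 100% = -30.94%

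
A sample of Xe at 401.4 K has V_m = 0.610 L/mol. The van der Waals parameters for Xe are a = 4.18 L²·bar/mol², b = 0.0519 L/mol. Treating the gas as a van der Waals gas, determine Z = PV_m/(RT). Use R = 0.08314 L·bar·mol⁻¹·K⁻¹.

P = RT/(V_m − b) − a/V_m² = (0.08314)(401.4)/(0.610 − 0.0519) − 4.18/(0.610)²
  = 33.372/0.55810 − 11.234 = 59.796 − 11.234 = 48.562 bar
Z = PV_m/(RT) = (48.562)(0.610)/((0.08314)(401.4)) = 29.623/33.372 = 0.8877

Z ≈ 0.8877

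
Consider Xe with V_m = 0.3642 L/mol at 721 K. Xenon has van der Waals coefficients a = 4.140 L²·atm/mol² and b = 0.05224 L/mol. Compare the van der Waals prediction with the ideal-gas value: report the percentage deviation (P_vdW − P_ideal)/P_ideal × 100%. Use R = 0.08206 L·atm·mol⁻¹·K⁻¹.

Ideal: P_ideal = RT/V_m = (0.08206)(721)/0.3642 = 162.453 atm
vdW: P = RT/(V_m − b) − a/V_m² = 59.1653/0.311960 − 4.140/0.132642 = 189.657 − 31.2118 = 158.445 atm
% deviation = (158.445 − 162.453)/162.453 × 100% = -2.47%

-2.47 %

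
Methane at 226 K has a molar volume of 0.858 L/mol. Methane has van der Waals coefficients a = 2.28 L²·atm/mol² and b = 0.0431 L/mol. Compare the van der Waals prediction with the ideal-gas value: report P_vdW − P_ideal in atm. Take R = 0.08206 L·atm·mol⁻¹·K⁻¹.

ΔP ≈ -1.954 atm

Ideal: P_ideal = RT/V_m = (0.08206)(226)/0.858 = 21.6149 atm
vdW: P = RT/(V_m − b) − a/V_m² = 18.5456/0.814900 − 2.28/0.736164 = 22.7581 − 3.09714 = 19.6610 atm
ΔP = 19.6610 − 21.6149 = -1.954 atm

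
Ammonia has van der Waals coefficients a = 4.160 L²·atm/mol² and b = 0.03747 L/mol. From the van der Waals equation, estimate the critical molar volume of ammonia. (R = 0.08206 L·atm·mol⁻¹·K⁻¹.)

V_m,c ≈ 0.1124 L/mol

For a van der Waals gas, V_m,c = 3b.
V_m,c = 3×0.03747 = 0.1124 L/mol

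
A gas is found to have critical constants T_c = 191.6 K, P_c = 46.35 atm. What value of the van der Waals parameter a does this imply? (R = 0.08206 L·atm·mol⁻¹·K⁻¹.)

From T_c = 8a/(27Rb) and P_c = a/(27b²): a = 27 R² T_c²/(64 P_c).
a = 27×(0.08206)²×(191.6)²/(64×46.35) = 6674.5/2966.4 = 2.250 L²·atm/mol²

a ≈ 2.250 L²·atm/mol²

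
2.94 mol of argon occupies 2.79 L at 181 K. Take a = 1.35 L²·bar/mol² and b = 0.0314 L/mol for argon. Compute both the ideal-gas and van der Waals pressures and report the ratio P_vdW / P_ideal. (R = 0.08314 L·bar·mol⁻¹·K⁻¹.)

Ideal: P_ideal = nRT/V = (2.94)(0.08314)(181)/2.79 = 15.8574 bar
vdW: P = nRT/(V − nb) − a n²/V² = 44.2421/2.69768 − 11.6689/7.78410 = 16.4001 − 1.49907 = 14.9010 bar
Ratio = 14.9010/15.8574 = 0.9397

P_vdW / P_ideal ≈ 0.9397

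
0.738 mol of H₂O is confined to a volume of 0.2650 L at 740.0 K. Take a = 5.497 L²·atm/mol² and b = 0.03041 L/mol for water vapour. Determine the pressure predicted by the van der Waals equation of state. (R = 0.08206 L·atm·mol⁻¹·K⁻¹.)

P = nRT/(V − nb) − a n²/V²
nRT/(V − nb) = (0.738)(0.08206)(740.0)/(0.2650 − 0.738×0.03041) = 44.815/0.24256 = 184.76 atm
a n²/V² = (5.497)(0.738)²/(0.2650)² = 42.633 atm
P = 184.76 − 42.633 = 142.1 atm

P ≈ 142.1 atm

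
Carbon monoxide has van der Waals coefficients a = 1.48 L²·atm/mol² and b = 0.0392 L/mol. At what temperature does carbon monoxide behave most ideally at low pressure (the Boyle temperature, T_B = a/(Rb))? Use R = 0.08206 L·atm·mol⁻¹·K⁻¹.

For a van der Waals gas the second virial coefficient B₂ = b − a/(RT) vanishes at T_B = a/(Rb).
T_B = 1.48/(0.08206×0.0392) = 1.48/0.0032168 = 460.1 K

T_B ≈ 460.1 K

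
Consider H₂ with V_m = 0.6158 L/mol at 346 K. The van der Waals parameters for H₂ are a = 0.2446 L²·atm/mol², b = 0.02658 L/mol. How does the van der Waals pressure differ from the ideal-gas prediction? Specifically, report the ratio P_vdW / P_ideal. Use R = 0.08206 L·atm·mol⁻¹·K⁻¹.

P_vdW / P_ideal ≈ 1.031

Ideal: P_ideal = RT/V_m = (0.08206)(346)/0.6158 = 46.1071 atm
vdW: P = RT/(V_m − b) − a/V_m² = 28.3928/0.589220 − 0.2446/0.379210 = 48.1871 − 0.645025 = 47.5421 atm
Ratio = 47.5421/46.1071 = 1.031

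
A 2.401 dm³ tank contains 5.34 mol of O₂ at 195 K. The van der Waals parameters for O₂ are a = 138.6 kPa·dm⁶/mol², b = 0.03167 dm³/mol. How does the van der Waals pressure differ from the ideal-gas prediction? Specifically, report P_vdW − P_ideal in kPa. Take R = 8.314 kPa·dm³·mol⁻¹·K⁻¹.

Ideal: P_ideal = nRT/V = (5.34)(8.314)(195)/2.401 = 3605.73 kPa
vdW: P = nRT/(V − nb) − a n²/V² = 8657.37/2.23188 − 3952.26/5.76480 = 3878.96 − 685.585 = 3193.38 kPa
ΔP = 3193.38 − 3605.73 = -412.4 kPa

ΔP ≈ -412.4 kPa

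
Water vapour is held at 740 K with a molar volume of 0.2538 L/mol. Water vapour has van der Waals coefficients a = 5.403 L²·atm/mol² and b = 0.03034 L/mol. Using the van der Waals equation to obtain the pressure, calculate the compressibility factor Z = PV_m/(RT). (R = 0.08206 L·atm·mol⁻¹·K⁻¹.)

Z ≈ 0.7852

P = RT/(V_m − b) − a/V_m² = (0.08206)(740)/(0.2538 − 0.03034) − 5.403/(0.2538)²
  = 60.724/0.22346 − 83.879 = 271.74 − 83.879 = 187.86 atm
Z = PV_m/(RT) = (187.86)(0.2538)/((0.08206)(740)) = 47.679/60.724 = 0.7852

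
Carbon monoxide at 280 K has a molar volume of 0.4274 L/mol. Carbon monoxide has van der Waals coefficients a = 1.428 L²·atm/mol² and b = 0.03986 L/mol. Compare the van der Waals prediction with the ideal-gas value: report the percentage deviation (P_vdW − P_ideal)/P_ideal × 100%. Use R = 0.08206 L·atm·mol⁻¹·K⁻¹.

-4.26 %

Ideal: P_ideal = RT/V_m = (0.08206)(280)/0.4274 = 53.7595 atm
vdW: P = RT/(V_m − b) − a/V_m² = 22.9768/0.387540 − 1.428/0.182671 = 59.2888 − 7.81733 = 51.4715 atm
% deviation = (51.4715 − 53.7595)/53.7595 × 100% = -4.26%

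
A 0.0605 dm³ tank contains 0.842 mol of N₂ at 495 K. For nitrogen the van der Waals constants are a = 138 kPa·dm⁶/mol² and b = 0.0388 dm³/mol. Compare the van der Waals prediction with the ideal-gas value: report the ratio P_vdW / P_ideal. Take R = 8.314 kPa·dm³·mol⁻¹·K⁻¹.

P_vdW / P_ideal ≈ 1.707

Ideal: P_ideal = nRT/V = (0.842)(8.314)(495)/0.0605 = 57275.9 kPa
vdW: P = nRT/(V − nb) − a n²/V² = 3465.19/0.0278304 − 97.8370/0.00366025 = 124511 − 26729.6 = 97781 kPa
Ratio = 97781/57275.9 = 1.707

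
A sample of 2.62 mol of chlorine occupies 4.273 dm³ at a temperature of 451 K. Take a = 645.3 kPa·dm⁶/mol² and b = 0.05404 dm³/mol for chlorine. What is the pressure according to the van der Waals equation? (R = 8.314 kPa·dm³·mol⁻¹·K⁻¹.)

P = nRT/(V − nb) − a n²/V²
nRT/(V − nb) = (2.62)(8.314)(451)/(4.273 − 2.62×0.05404) = 9824.0/4.1314 = 2377.9 kPa
a n²/V² = (645.3)(2.62)²/(4.273)² = 242.60 kPa
P = 2377.9 − 242.60 = 2135 kPa

P ≈ 2135 kPa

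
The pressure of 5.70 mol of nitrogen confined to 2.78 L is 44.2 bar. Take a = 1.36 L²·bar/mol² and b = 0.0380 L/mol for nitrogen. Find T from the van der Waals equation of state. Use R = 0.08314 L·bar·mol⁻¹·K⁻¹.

T ≈ 270.0 K

T = (P + a n²/V²)(V − nb)/(nR)
P + a n²/V² = 44.2 + (1.36)(5.70)²/(2.78)² = 49.917 bar
V − nb = 2.78 − (5.70)(0.0380) = 2.5634 L
T = (49.917)(2.5634)/((5.70)(0.08314)) = 270.0 K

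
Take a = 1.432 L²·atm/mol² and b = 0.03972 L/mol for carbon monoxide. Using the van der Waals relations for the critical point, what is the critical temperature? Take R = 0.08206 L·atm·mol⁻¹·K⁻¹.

For a van der Waals gas, T_c = 8a/(27Rb).
T_c = 8×1.432/(27×0.08206×0.03972) = 11.456/0.088004 = 130.2 K

T_c ≈ 130.2 K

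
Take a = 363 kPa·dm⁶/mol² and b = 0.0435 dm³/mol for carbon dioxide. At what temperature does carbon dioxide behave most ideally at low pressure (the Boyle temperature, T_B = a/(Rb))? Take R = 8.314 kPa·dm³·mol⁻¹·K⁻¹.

T_B ≈ 1004 K

For a van der Waals gas the second virial coefficient B₂ = b − a/(RT) vanishes at T_B = a/(Rb).
T_B = 363/(8.314×0.0435) = 363/0.36166 = 1004 K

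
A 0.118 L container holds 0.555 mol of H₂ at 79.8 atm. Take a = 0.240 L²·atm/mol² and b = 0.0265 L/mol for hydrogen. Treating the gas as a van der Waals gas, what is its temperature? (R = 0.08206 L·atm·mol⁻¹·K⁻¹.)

T = (P + a n²/V²)(V − nb)/(nR)
P + a n²/V² = 79.8 + (0.240)(0.555)²/(0.118)² = 85.109 atm
V − nb = 0.118 − (0.555)(0.0265) = 0.10329 L
T = (85.109)(0.10329)/((0.555)(0.08206)) = 193.0 K

T ≈ 193.0 K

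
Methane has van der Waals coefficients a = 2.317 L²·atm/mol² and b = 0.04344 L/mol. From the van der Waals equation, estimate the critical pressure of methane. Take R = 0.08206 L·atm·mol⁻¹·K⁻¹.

P_c ≈ 45.48 atm

For a van der Waals gas, P_c = a/(27b²).
P_c = 2.317/(27×(0.04344)²) = 2.317/0.050950 = 45.48 atm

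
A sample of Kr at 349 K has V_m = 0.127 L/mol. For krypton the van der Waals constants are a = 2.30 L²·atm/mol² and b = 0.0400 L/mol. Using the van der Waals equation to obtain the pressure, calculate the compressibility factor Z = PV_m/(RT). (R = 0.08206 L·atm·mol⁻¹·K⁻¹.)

Z ≈ 0.8274

P = RT/(V_m − b) − a/V_m² = (0.08206)(349)/(0.127 − 0.0400) − 2.30/(0.127)²
  = 28.639/0.087000 − 142.60 = 329.18 − 142.60 = 186.58 atm
Z = PV_m/(RT) = (186.58)(0.127)/((0.08206)(349)) = 23.696/28.639 = 0.8274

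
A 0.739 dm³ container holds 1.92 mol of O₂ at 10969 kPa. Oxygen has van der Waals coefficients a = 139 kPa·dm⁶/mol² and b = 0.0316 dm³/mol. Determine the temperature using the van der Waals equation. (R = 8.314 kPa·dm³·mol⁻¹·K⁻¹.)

T ≈ 506.0 K

T = (P + a n²/V²)(V − nb)/(nR)
P + a n²/V² = 10969 + (139)(1.92)²/(0.739)² = 11907 kPa
V − nb = 0.739 − (1.92)(0.0316) = 0.67833 dm³
T = (11907)(0.67833)/((1.92)(8.314)) = 506.0 K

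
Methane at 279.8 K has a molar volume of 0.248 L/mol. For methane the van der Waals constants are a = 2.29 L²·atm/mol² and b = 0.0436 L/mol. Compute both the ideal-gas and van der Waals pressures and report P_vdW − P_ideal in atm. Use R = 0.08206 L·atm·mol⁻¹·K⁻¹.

ΔP ≈ -17.48 atm

Ideal: P_ideal = RT/V_m = (0.08206)(279.8)/0.248 = 92.5822 atm
vdW: P = RT/(V_m − b) − a/V_m² = 22.9604/0.204400 − 2.29/0.0615040 = 112.331 − 37.2334 = 75.098 atm
ΔP = 75.098 − 92.5822 = -17.48 atm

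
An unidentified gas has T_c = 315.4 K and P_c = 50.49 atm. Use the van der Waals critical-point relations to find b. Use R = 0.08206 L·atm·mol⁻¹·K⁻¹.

b ≈ 0.06408 L/mol

From T_c = 8a/(27Rb) and P_c = a/(27b²): b = R T_c/(8 P_c).
b = (0.08206)(315.4)/(8×50.49) = 25.882/403.92 = 0.06408 L/mol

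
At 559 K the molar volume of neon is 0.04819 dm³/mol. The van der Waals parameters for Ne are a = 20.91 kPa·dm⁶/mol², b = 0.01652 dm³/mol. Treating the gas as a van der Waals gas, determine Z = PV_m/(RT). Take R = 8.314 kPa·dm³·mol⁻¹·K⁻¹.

Z ≈ 1.428

P = RT/(V_m − b) − a/V_m² = (8.314)(559)/(0.04819 − 0.01652) − 20.91/(0.04819)²
  = 4647.5/0.031670 − 9004.1 = 146748 − 9004.1 = 137744 kPa
Z = PV_m/(RT) = (137744)(0.04819)/((8.314)(559)) = 6637.9/4647.5 = 1.428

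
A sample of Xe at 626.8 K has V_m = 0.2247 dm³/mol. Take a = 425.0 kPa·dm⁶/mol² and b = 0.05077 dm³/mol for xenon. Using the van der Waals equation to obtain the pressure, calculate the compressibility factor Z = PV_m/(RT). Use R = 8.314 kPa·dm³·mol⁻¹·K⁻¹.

P = RT/(V_m − b) − a/V_m² = (8.314)(626.8)/(0.2247 − 0.05077) − 425.0/(0.2247)²
  = 5211.2/0.17393 − 8417.5 = 29961 − 8417.5 = 21544 kPa
Z = PV_m/(RT) = (21544)(0.2247)/((8.314)(626.8)) = 4840.9/5211.2 = 0.9289

Z ≈ 0.9289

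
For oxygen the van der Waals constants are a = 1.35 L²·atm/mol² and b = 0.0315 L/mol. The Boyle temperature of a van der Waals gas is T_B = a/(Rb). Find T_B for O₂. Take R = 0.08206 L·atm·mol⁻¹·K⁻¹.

T_B ≈ 522.3 K

For a van der Waals gas the second virial coefficient B₂ = b − a/(RT) vanishes at T_B = a/(Rb).
T_B = 1.35/(0.08206×0.0315) = 1.35/0.0025849 = 522.3 K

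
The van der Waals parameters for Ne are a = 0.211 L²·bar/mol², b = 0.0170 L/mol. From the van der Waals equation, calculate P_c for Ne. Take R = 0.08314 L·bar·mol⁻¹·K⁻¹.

P_c ≈ 27.04 bar

For a van der Waals gas, P_c = a/(27b²).
P_c = 0.211/(27×(0.0170)²) = 0.211/0.0078030 = 27.04 bar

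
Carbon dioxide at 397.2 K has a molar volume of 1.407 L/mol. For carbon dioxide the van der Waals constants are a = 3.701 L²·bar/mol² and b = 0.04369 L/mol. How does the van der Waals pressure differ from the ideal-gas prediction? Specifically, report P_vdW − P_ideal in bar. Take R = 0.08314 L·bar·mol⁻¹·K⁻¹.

ΔP ≈ -1.117 bar

Ideal: P_ideal = RT/V_m = (0.08314)(397.2)/1.407 = 23.4707 bar
vdW: P = RT/(V_m − b) − a/V_m² = 33.0232/1.36331 − 3.701/1.97965 = 24.2228 − 1.86952 = 22.3533 bar
ΔP = 22.3533 − 23.4707 = -1.117 bar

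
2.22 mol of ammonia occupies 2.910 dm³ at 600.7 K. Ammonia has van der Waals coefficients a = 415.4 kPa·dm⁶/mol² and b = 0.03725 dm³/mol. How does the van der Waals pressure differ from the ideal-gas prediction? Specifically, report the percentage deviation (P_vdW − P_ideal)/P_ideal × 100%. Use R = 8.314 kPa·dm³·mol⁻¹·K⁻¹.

Ideal: P_ideal = nRT/V = (2.22)(8.314)(600.7)/2.910 = 3810.02 kPa
vdW: P = nRT/(V − nb) − a n²/V² = 11087.2/2.82731 − 2047.26/8.46810 = 3921.47 − 241.761 = 3679.71 kPa
% deviation = (3679.71 − 3810.02)/3810.02 × 100% = -3.42%

-3.42 %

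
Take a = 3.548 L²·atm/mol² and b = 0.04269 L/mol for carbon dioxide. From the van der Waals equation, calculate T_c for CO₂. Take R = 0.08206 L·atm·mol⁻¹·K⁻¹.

T_c ≈ 300.1 K

For a van der Waals gas, T_c = 8a/(27Rb).
T_c = 8×3.548/(27×0.08206×0.04269) = 28.384/0.094585 = 300.1 K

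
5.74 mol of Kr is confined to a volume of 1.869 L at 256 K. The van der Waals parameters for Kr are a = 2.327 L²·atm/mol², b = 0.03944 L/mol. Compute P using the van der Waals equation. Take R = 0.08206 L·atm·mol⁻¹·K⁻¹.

P = nRT/(V − nb) − a n²/V²
nRT/(V − nb) = (5.74)(0.08206)(256)/(1.869 − 5.74×0.03944) = 120.58/1.6426 = 73.408 atm
a n²/V² = (2.327)(5.74)²/(1.869)² = 21.948 atm
P = 73.408 − 21.948 = 51.46 atm

P ≈ 51.46 atm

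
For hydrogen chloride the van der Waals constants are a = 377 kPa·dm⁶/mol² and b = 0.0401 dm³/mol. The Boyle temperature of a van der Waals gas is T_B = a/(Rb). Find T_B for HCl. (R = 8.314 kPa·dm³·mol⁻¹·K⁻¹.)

For a van der Waals gas the second virial coefficient B₂ = b − a/(RT) vanishes at T_B = a/(Rb).
T_B = 377/(8.314×0.0401) = 377/0.33339 = 1131 K

T_B ≈ 1131 K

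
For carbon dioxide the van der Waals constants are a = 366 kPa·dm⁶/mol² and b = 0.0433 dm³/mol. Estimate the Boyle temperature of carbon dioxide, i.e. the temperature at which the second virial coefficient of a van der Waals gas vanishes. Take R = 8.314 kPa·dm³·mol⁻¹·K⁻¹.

T_B ≈ 1017 K

For a van der Waals gas the second virial coefficient B₂ = b − a/(RT) vanishes at T_B = a/(Rb).
T_B = 366/(8.314×0.0433) = 366/0.36000 = 1017 K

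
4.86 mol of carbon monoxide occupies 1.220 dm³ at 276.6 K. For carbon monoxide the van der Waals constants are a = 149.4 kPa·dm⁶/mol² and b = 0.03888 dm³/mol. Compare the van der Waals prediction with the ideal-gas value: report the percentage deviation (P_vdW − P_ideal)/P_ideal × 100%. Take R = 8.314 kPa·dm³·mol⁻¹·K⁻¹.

Ideal: P_ideal = nRT/V = (4.86)(8.314)(276.6)/1.220 = 9160.91 kPa
vdW: P = nRT/(V − nb) − a n²/V² = 11176.3/1.03104 − 3528.77/1.48840 = 10839.8 − 2370.85 = 8469.0 kPa
% deviation = (8469.0 − 9160.91)/9160.91 × 100% = -7.55%

-7.55 %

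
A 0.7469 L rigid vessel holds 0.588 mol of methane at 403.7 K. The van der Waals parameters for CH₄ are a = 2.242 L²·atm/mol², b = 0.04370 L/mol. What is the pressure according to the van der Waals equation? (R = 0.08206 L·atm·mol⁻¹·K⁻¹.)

P ≈ 25.62 atm

P = nRT/(V − nb) − a n²/V²
nRT/(V − nb) = (0.588)(0.08206)(403.7)/(0.7469 − 0.588×0.04370) = 19.479/0.72120 = 27.009 atm
a n²/V² = (2.242)(0.588)²/(0.7469)² = 1.3895 atm
P = 27.009 − 1.3895 = 25.62 atm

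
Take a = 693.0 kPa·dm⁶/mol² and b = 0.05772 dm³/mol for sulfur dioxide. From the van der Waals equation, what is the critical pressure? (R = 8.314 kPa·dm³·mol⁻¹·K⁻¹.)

P_c ≈ 7704 kPa

For a van der Waals gas, P_c = a/(27b²).
P_c = 693.0/(27×(0.05772)²) = 693.0/0.089953 = 7704 kPa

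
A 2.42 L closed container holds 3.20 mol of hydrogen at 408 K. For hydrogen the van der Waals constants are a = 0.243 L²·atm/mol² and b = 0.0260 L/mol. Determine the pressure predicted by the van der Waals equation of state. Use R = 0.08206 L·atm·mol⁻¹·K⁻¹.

P ≈ 45.42 atm

P = nRT/(V − nb) − a n²/V²
nRT/(V − nb) = (3.20)(0.08206)(408)/(2.42 − 3.20×0.0260) = 107.14/2.3368 = 45.849 atm
a n²/V² = (0.243)(3.20)²/(2.42)² = 0.42489 atm
P = 45.849 − 0.42489 = 45.42 atm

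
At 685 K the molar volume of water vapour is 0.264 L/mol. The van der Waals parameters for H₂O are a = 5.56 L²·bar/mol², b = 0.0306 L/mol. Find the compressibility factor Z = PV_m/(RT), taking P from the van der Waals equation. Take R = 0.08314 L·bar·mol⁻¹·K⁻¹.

P = RT/(V_m − b) − a/V_m² = (0.08314)(685)/(0.264 − 0.0306) − 5.56/(0.264)²
  = 56.951/0.23340 − 79.775 = 244.01 − 79.775 = 164.24 bar
Z = PV_m/(RT) = (164.24)(0.264)/((0.08314)(685)) = 43.359/56.951 = 0.7613

Z ≈ 0.7613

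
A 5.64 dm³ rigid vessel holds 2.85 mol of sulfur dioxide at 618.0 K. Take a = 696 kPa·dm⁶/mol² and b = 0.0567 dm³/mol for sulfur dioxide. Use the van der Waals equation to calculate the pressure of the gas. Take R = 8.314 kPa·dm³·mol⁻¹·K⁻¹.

P = nRT/(V − nb) − a n²/V²
nRT/(V − nb) = (2.85)(8.314)(618.0)/(5.64 − 2.85×0.0567) = 14643/5.4784 = 2672.9 kPa
a n²/V² = (696)(2.85)²/(5.64)² = 177.72 kPa
P = 2672.9 − 177.72 = 2495 kPa

P ≈ 2495 kPa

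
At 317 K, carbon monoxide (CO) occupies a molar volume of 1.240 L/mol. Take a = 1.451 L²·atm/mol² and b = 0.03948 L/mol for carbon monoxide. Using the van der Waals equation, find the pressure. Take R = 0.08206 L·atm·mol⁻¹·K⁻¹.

P = RT/(V_m − b) − a/V_m²
RT/(V_m − b) = (0.08206)(317)/(1.240 − 0.03948) = 26.013/1.2005 = 21.668 atm
a/V_m² = 1.451/(1.240)² = 0.94368 atm
P = 21.668 − 0.94368 = 20.72 atm

P ≈ 20.72 atm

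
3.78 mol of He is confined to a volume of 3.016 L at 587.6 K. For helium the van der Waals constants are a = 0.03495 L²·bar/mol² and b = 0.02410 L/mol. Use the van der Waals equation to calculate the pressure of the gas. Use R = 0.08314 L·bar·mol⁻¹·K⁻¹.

P = nRT/(V − nb) − a n²/V²
nRT/(V − nb) = (3.78)(0.08314)(587.6)/(3.016 − 3.78×0.02410) = 184.66/2.9249 = 63.134 bar
a n²/V² = (0.03495)(3.78)²/(3.016)² = 0.054899 bar
P = 63.134 − 0.054899 = 63.08 bar

P ≈ 63.08 bar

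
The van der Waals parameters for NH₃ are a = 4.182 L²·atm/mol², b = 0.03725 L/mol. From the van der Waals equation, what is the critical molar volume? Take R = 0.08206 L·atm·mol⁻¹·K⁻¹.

V_m,c ≈ 0.1118 L/mol

For a van der Waals gas, V_m,c = 3b.
V_m,c = 3×0.03725 = 0.1118 L/mol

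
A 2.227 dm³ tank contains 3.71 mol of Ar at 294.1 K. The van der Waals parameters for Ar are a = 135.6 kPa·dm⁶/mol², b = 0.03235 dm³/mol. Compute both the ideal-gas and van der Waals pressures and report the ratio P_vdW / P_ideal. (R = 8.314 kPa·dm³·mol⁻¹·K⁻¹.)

P_vdW / P_ideal ≈ 0.9646

Ideal: P_ideal = nRT/V = (3.71)(8.314)(294.1)/2.227 = 4073.42 kPa
vdW: P = nRT/(V − nb) − a n²/V² = 9071.50/2.10698 − 1866.41/4.95953 = 4305.45 − 376.328 = 3929.12 kPa
Ratio = 3929.12/4073.42 = 0.9646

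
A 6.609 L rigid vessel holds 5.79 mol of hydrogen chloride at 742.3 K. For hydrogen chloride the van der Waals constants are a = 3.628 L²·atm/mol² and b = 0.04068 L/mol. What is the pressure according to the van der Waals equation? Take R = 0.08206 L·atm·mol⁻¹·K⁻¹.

P ≈ 52.55 atm

P = nRT/(V − nb) − a n²/V²
nRT/(V − nb) = (5.79)(0.08206)(742.3)/(6.609 − 5.79×0.04068) = 352.69/6.3735 = 55.337 atm
a n²/V² = (3.628)(5.79)²/(6.609)² = 2.7845 atm
P = 55.337 − 2.7845 = 52.55 atm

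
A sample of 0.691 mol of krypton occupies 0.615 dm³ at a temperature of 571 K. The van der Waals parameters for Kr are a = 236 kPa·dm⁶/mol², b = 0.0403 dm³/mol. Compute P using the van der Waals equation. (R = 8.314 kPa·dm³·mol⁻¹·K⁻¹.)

P = nRT/(V − nb) − a n²/V²
nRT/(V − nb) = (0.691)(8.314)(571)/(0.615 − 0.691×0.0403) = 3280.4/0.58715 = 5587.0 kPa
a n²/V² = (236)(0.691)²/(0.615)² = 297.93 kPa
P = 5587.0 − 297.93 = 5289 kPa

P ≈ 5289 kPa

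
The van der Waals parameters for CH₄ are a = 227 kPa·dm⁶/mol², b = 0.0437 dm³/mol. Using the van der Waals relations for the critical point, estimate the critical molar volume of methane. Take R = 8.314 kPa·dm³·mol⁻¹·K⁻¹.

V_m,c ≈ 0.1311 dm³/mol

For a van der Waals gas, V_m,c = 3b.
V_m,c = 3×0.0437 = 0.1311 dm³/mol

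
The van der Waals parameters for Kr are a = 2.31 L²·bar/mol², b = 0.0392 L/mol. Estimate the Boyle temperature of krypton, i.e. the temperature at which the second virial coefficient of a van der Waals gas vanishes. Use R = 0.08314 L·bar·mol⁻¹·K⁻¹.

T_B ≈ 708.8 K

For a van der Waals gas the second virial coefficient B₂ = b − a/(RT) vanishes at T_B = a/(Rb).
T_B = 2.31/(0.08314×0.0392) = 2.31/0.0032591 = 708.8 K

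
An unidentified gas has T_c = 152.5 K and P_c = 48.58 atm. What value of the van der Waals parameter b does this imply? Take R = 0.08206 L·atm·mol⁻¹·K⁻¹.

From T_c = 8a/(27Rb) and P_c = a/(27b²): b = R T_c/(8 P_c).
b = (0.08206)(152.5)/(8×48.58) = 12.514/388.64 = 0.03220 L/mol

b ≈ 0.03220 L/mol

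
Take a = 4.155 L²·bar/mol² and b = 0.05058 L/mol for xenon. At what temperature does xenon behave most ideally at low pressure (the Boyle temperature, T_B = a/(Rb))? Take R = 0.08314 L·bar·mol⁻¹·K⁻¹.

T_B ≈ 988.1 K

For a van der Waals gas the second virial coefficient B₂ = b − a/(RT) vanishes at T_B = a/(Rb).
T_B = 4.155/(0.08314×0.05058) = 4.155/0.0042052 = 988.1 K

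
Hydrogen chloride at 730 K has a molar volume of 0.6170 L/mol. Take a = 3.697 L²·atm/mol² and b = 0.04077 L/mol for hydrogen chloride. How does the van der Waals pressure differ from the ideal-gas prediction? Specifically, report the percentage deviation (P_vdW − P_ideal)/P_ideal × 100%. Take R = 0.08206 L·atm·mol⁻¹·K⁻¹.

-2.93 %

Ideal: P_ideal = RT/V_m = (0.08206)(730)/0.6170 = 97.0888 atm
vdW: P = RT/(V_m − b) − a/V_m² = 59.9038/0.576230 − 3.697/0.380689 = 103.958 − 9.71134 = 94.247 atm
% deviation = (94.247 − 97.0888)/97.0888 × 100% = -2.93%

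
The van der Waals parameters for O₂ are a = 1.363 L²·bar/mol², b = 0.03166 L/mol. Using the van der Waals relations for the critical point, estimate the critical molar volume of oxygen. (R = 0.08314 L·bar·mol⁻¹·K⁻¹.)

For a van der Waals gas, V_m,c = 3b.
V_m,c = 3×0.03166 = 0.09498 L/mol

V_m,c ≈ 0.09498 L/mol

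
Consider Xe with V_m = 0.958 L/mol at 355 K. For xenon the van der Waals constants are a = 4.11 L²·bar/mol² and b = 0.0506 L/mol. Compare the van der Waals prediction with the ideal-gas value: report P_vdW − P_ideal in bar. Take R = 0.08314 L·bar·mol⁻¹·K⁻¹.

ΔP ≈ -2.760 bar

Ideal: P_ideal = RT/V_m = (0.08314)(355)/0.958 = 30.8087 bar
vdW: P = RT/(V_m − b) − a/V_m² = 29.5147/0.907400 − 4.11/0.917764 = 32.5267 − 4.47828 = 28.0484 bar
ΔP = 28.0484 − 30.8087 = -2.760 bar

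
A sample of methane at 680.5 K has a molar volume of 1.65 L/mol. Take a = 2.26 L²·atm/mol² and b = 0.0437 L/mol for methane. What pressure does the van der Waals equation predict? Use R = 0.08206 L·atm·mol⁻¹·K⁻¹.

P ≈ 33.93 atm

P = RT/(V_m − b) − a/V_m²
RT/(V_m − b) = (0.08206)(680.5)/(1.65 − 0.0437) = 55.842/1.6063 = 34.764 atm
a/V_m² = 2.26/(1.65)² = 0.83012 atm
P = 34.764 − 0.83012 = 33.93 atm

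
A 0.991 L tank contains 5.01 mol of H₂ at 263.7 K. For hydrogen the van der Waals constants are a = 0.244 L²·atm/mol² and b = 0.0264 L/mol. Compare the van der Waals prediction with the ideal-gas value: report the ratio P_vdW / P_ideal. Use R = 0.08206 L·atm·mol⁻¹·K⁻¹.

Ideal: P_ideal = nRT/V = (5.01)(0.08206)(263.7)/0.991 = 109.397 atm
vdW: P = nRT/(V − nb) − a n²/V² = 108.413/0.858736 − 6.12442/0.982081 = 126.247 − 6.23617 = 120.011 atm
Ratio = 120.011/109.397 = 1.097

P_vdW / P_ideal ≈ 1.097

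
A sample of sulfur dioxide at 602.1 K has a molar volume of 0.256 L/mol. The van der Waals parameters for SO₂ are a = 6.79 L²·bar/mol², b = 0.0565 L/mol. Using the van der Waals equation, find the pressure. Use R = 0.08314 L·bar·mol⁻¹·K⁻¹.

P ≈ 147.3 bar

P = RT/(V_m − b) − a/V_m²
RT/(V_m − b) = (0.08314)(602.1)/(0.256 − 0.0565) = 50.059/0.19950 = 250.92 bar
a/V_m² = 6.79/(0.256)² = 103.61 bar
P = 250.92 − 103.61 = 147.3 bar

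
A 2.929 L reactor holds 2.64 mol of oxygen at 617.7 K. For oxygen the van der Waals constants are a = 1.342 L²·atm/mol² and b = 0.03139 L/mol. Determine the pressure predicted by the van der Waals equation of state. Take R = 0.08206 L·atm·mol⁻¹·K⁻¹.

P = nRT/(V − nb) − a n²/V²
nRT/(V − nb) = (2.64)(0.08206)(617.7)/(2.929 − 2.64×0.03139) = 133.82/2.8461 = 47.019 atm
a n²/V² = (1.342)(2.64)²/(2.929)² = 1.0902 atm
P = 47.019 − 1.0902 = 45.93 atm

P ≈ 45.93 atm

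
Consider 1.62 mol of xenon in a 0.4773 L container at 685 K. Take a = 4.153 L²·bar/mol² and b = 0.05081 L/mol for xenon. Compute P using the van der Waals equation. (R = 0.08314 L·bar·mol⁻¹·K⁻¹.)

P ≈ 185.7 bar

P = nRT/(V − nb) − a n²/V²
nRT/(V − nb) = (1.62)(0.08314)(685)/(0.4773 − 1.62×0.05081) = 92.260/0.39499 = 233.58 bar
a n²/V² = (4.153)(1.62)²/(0.4773)² = 47.842 bar
P = 233.58 − 47.842 = 185.7 bar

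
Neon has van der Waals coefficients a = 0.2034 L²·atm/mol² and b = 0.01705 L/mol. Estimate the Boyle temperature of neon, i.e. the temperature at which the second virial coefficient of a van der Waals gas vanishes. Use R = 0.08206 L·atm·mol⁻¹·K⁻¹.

T_B ≈ 145.4 K

For a van der Waals gas the second virial coefficient B₂ = b − a/(RT) vanishes at T_B = a/(Rb).
T_B = 0.2034/(0.08206×0.01705) = 0.2034/0.0013991 = 145.4 K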